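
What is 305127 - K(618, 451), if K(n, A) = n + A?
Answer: 304058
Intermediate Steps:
K(n, A) = A + n
305127 - K(618, 451) = 305127 - (451 + 618) = 305127 - 1*1069 = 305127 - 1069 = 304058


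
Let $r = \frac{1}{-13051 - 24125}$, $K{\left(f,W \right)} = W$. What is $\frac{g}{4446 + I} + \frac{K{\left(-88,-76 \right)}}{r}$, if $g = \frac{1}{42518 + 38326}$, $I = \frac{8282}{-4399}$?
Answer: $\frac{4465432413054475567}{1580473683168} \approx 2.8254 \cdot 10^{6}$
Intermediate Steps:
$I = - \frac{8282}{4399}$ ($I = 8282 \left(- \frac{1}{4399}\right) = - \frac{8282}{4399} \approx -1.8827$)
$g = \frac{1}{80844} \approx 1.237 \cdot 10^{-5}$
$r = - \frac{1}{37176}$ ($r = \frac{1}{-37176} = - \frac{1}{37176} \approx -2.6899 \cdot 10^{-5}$)
$\frac{g}{4446 + I} + \frac{K{\left(-88,-76 \right)}}{r} = \frac{1}{80844 \left(4446 - \frac{8282}{4399}\right)} - \frac{76}{- \frac{1}{37176}} = \frac{1}{80844 \cdot \frac{19549672}{4399}} - -2825376 = \frac{1}{80844} \cdot \frac{4399}{19549672} + 2825376 = \frac{4399}{1580473683168} + 2825376 = \frac{4465432413054475567}{1580473683168}$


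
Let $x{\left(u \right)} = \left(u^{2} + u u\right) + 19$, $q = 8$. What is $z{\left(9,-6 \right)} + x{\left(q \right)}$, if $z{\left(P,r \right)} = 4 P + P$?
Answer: $192$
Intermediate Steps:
$z{\left(P,r \right)} = 5 P$
$x{\left(u \right)} = 19 + 2 u^{2}$ ($x{\left(u \right)} = \left(u^{2} + u^{2}\right) + 19 = 2 u^{2} + 19 = 19 + 2 u^{2}$)
$z{\left(9,-6 \right)} + x{\left(q \right)} = 5 \cdot 9 + \left(19 + 2 \cdot 8^{2}\right) = 45 + \left(19 + 2 \cdot 64\right) = 45 + \left(19 + 128\right) = 45 + 147 = 192$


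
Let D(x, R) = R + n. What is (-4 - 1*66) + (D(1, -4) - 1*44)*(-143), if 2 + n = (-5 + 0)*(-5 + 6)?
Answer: 7795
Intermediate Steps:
n = -7 (n = -2 + (-5 + 0)*(-5 + 6) = -2 - 5*1 = -2 - 5 = -7)
D(x, R) = -7 + R (D(x, R) = R - 7 = -7 + R)
(-4 - 1*66) + (D(1, -4) - 1*44)*(-143) = (-4 - 1*66) + ((-7 - 4) - 1*44)*(-143) = (-4 - 66) + (-11 - 44)*(-143) = -70 - 55*(-143) = -70 + 7865 = 7795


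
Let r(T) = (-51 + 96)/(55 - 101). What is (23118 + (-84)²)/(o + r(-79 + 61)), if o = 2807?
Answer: 1388004/129077 ≈ 10.753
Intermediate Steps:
r(T) = -45/46 (r(T) = 45/(-46) = 45*(-1/46) = -45/46)
(23118 + (-84)²)/(o + r(-79 + 61)) = (23118 + (-84)²)/(2807 - 45/46) = (23118 + 7056)/(129077/46) = 30174*(46/129077) = 1388004/129077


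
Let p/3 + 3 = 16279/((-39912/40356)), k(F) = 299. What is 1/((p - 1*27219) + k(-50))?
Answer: -3326/253804685 ≈ -1.3105e-5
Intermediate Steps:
p = -164268765/3326 (p = -9 + 3*(16279/((-39912/40356))) = -9 + 3*(16279/((-39912*1/40356))) = -9 + 3*(16279/(-3326/3363)) = -9 + 3*(16279*(-3363/3326)) = -9 + 3*(-54746277/3326) = -9 - 164238831/3326 = -164268765/3326 ≈ -49389.)
1/((p - 1*27219) + k(-50)) = 1/((-164268765/3326 - 1*27219) + 299) = 1/((-164268765/3326 - 27219) + 299) = 1/(-254799159/3326 + 299) = 1/(-253804685/3326) = -3326/253804685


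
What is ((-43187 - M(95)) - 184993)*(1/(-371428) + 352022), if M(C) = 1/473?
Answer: -14111824487940200515/175685444 ≈ -8.0324e+10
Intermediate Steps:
M(C) = 1/473
((-43187 - M(95)) - 184993)*(1/(-371428) + 352022) = ((-43187 - 1*1/473) - 184993)*(1/(-371428) + 352022) = ((-43187 - 1/473) - 184993)*(-1/371428 + 352022) = (-20427452/473 - 184993)*(130750827415/371428) = -107929141/473*130750827415/371428 = -14111824487940200515/175685444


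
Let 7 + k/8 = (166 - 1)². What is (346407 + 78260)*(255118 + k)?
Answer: 200808886954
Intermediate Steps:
k = 217744 (k = -56 + 8*(166 - 1)² = -56 + 8*165² = -56 + 8*27225 = -56 + 217800 = 217744)
(346407 + 78260)*(255118 + k) = (346407 + 78260)*(255118 + 217744) = 424667*472862 = 200808886954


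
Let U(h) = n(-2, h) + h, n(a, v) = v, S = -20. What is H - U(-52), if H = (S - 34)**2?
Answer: 3020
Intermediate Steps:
H = 2916 (H = (-20 - 34)**2 = (-54)**2 = 2916)
U(h) = 2*h (U(h) = h + h = 2*h)
H - U(-52) = 2916 - 2*(-52) = 2916 - 1*(-104) = 2916 + 104 = 3020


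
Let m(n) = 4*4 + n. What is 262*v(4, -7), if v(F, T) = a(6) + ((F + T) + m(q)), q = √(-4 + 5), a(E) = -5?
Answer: 2358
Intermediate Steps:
q = 1 (q = √1 = 1)
m(n) = 16 + n
v(F, T) = 12 + F + T (v(F, T) = -5 + ((F + T) + (16 + 1)) = -5 + ((F + T) + 17) = -5 + (17 + F + T) = 12 + F + T)
262*v(4, -7) = 262*(12 + 4 - 7) = 262*9 = 2358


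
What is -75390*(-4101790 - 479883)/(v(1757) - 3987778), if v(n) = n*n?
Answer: -115137442490/300243 ≈ -3.8348e+5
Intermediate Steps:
v(n) = n²
-75390*(-4101790 - 479883)/(v(1757) - 3987778) = -75390*(-4101790 - 479883)/(1757² - 3987778) = -75390*(-4581673/(3087049 - 3987778)) = -75390/((-900729*(-1/4581673))) = -75390/900729/4581673 = -75390*4581673/900729 = -115137442490/300243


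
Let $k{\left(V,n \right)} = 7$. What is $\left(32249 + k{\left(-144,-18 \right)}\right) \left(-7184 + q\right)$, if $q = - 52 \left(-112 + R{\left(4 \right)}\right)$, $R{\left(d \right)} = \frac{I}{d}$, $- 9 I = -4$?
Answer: $-44054528$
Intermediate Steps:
$I = \frac{4}{9}$ ($I = \left(- \frac{1}{9}\right) \left(-4\right) = \frac{4}{9} \approx 0.44444$)
$R{\left(d \right)} = \frac{4}{9 d}$
$q = \frac{52364}{9}$ ($q = - 52 \left(-112 + \frac{4}{9 \cdot 4}\right) = - 52 \left(-112 + \frac{4}{9} \cdot \frac{1}{4}\right) = - 52 \left(-112 + \frac{1}{9}\right) = \left(-52\right) \left(- \frac{1007}{9}\right) = \frac{52364}{9} \approx 5818.2$)
$\left(32249 + k{\left(-144,-18 \right)}\right) \left(-7184 + q\right) = \left(32249 + 7\right) \left(-7184 + \frac{52364}{9}\right) = 32256 \left(- \frac{12292}{9}\right) = -44054528$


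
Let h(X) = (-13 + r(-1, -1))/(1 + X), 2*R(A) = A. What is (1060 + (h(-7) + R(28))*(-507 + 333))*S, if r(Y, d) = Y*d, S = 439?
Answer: -756836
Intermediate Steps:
R(A) = A/2
h(X) = -12/(1 + X) (h(X) = (-13 - 1*(-1))/(1 + X) = (-13 + 1)/(1 + X) = -12/(1 + X))
(1060 + (h(-7) + R(28))*(-507 + 333))*S = (1060 + (-12/(1 - 7) + (½)*28)*(-507 + 333))*439 = (1060 + (-12/(-6) + 14)*(-174))*439 = (1060 + (-12*(-⅙) + 14)*(-174))*439 = (1060 + (2 + 14)*(-174))*439 = (1060 + 16*(-174))*439 = (1060 - 2784)*439 = -1724*439 = -756836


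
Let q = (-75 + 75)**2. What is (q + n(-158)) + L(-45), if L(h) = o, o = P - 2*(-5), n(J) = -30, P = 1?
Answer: -19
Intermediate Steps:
o = 11 (o = 1 - 2*(-5) = 1 + 10 = 11)
L(h) = 11
q = 0 (q = 0**2 = 0)
(q + n(-158)) + L(-45) = (0 - 30) + 11 = -30 + 11 = -19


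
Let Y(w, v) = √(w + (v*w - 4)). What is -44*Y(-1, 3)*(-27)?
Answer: 2376*I*√2 ≈ 3360.2*I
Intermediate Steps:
Y(w, v) = √(-4 + w + v*w) (Y(w, v) = √(w + (-4 + v*w)) = √(-4 + w + v*w))
-44*Y(-1, 3)*(-27) = -44*√(-4 - 1 + 3*(-1))*(-27) = -44*√(-4 - 1 - 3)*(-27) = -88*I*√2*(-27) = 2376*I*√2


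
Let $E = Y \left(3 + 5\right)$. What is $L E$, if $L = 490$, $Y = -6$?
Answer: $-23520$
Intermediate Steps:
$E = -48$ ($E = - 6 \left(3 + 5\right) = \left(-6\right) 8 = -48$)
$L E = 490 \left(-48\right) = -23520$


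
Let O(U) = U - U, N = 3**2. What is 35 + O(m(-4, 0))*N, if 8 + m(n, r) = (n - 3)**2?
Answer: 35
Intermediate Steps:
m(n, r) = -8 + (-3 + n)**2 (m(n, r) = -8 + (n - 3)**2 = -8 + (-3 + n)**2)
N = 9
O(U) = 0
35 + O(m(-4, 0))*N = 35 + 0*9 = 35 + 0 = 35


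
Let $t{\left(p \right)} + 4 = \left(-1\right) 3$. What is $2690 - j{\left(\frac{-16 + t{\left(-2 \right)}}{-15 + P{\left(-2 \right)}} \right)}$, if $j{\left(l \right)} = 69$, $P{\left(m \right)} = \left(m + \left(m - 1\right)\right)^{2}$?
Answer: $2621$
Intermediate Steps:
$P{\left(m \right)} = \left(-1 + 2 m\right)^{2}$ ($P{\left(m \right)} = \left(m + \left(m - 1\right)\right)^{2} = \left(m + \left(-1 + m\right)\right)^{2} = \left(-1 + 2 m\right)^{2}$)
$t{\left(p \right)} = -7$ ($t{\left(p \right)} = -4 - 3 = -7$)
$2690 - j{\left(\frac{-16 + t{\left(-2 \right)}}{-15 + P{\left(-2 \right)}} \right)} = 2690 - 69 = 2621$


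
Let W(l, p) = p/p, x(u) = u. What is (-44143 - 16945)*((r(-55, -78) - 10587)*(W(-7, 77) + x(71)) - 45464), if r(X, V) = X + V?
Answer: 49927466752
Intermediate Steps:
r(X, V) = V + X
W(l, p) = 1
(-44143 - 16945)*((r(-55, -78) - 10587)*(W(-7, 77) + x(71)) - 45464) = (-44143 - 16945)*(((-78 - 55) - 10587)*(1 + 71) - 45464) = -61088*((-133 - 10587)*72 - 45464) = -61088*(-10720*72 - 45464) = -61088*(-771840 - 45464) = -61088*(-817304) = 49927466752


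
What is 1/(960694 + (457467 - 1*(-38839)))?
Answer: 1/1457000 ≈ 6.8634e-7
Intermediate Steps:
1/(960694 + (457467 - 1*(-38839))) = 1/(960694 + (457467 + 38839)) = 1/(960694 + 496306) = 1/1457000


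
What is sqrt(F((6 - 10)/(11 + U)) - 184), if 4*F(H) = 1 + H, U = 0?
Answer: I*sqrt(88979)/22 ≈ 13.559*I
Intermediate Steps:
F(H) = 1/4 + H/4 (F(H) = (1 + H)/4 = 1/4 + H/4)
sqrt(F((6 - 10)/(11 + U)) - 184) = sqrt((1/4 + ((6 - 10)/(11 + 0))/4) - 184) = sqrt((1/4 + (-4/11)/4) - 184) = sqrt((1/4 + (-4*1/11)/4) - 184) = sqrt((1/4 + (1/4)*(-4/11)) - 184) = sqrt((1/4 - 1/11) - 184) = sqrt(7/44 - 184) = sqrt(-8089/44) = I*sqrt(88979)/22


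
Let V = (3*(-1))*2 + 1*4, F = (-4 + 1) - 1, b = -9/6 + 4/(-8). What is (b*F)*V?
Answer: -16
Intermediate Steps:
b = -2 (b = -9*⅙ + 4*(-⅛) = -3/2 - ½ = -2)
F = -4 (F = -3 - 1 = -4)
V = -2 (V = -3*2 + 4 = -6 + 4 = -2)
(b*F)*V = -2*(-4)*(-2) = 8*(-2) = -16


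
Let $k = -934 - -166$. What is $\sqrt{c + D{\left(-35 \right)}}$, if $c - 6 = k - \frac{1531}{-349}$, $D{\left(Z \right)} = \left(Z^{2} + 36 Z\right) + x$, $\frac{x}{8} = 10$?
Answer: $\frac{i \sqrt{86796998}}{349} \approx 26.695 i$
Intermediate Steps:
$x = 80$ ($x = 8 \cdot 10 = 80$)
$D{\left(Z \right)} = 80 + Z^{2} + 36 Z$ ($D{\left(Z \right)} = \left(Z^{2} + 36 Z\right) + 80 = 80 + Z^{2} + 36 Z$)
$k = -768$ ($k = -934 + 166 = -768$)
$c = - \frac{264407}{349}$ ($c = 6 - \left(768 + \frac{1531}{-349}\right) = 6 - \left(768 + 1531 \left(- \frac{1}{349}\right)\right) = 6 - \frac{266501}{349} = - \frac{264407}{349} \approx -757.61$)
$\sqrt{c + D{\left(-35 \right)}} = \sqrt{- \frac{264407}{349} + \left(80 + \left(-35\right)^{2} + 36 \left(-35\right)\right)} = \sqrt{- \frac{264407}{349} + \left(80 + 1225 - 1260\right)} = \sqrt{- \frac{264407}{349} + 45} = \sqrt{- \frac{248702}{349}} = \frac{i \sqrt{86796998}}{349}$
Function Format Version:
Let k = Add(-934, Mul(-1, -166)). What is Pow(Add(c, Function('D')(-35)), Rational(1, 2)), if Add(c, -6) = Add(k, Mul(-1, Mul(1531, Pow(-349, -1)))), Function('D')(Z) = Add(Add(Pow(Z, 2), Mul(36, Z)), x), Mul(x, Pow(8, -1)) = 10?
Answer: Mul(Rational(1, 349), I, Pow(86796998, Rational(1, 2))) ≈ Mul(26.695, I)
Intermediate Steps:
x = 80 (x = Mul(8, 10) = 80)
Function('D')(Z) = Add(80, Pow(Z, 2), Mul(36, Z)) (Function('D')(Z) = Add(Add(Pow(Z, 2), Mul(36, Z)), 80) = Add(80, Pow(Z, 2), Mul(36, Z)))
k = -768 (k = Add(-934, 166) = -768)
c = Rational(-264407, 349) (c = Add(6, Add(-768, Mul(-1, Mul(1531, Pow(-349, -1))))) = Add(6, Add(-768, Mul(-1, Mul(1531, Rational(-1, 349))))) = Add(6, Add(-768, Mul(-1, Rational(-1531, 349)))) = Add(6, Add(-768, Rational(1531, 349))) = Add(6, Rational(-266501, 349)) = Rational(-264407, 349) ≈ -757.61)
Pow(Add(c, Function('D')(-35)), Rational(1, 2)) = Pow(Add(Rational(-264407, 349), Add(80, Pow(-35, 2), Mul(36, -35))), Rational(1, 2)) = Pow(Add(Rational(-264407, 349), Add(80, 1225, -1260)), Rational(1, 2)) = Pow(Add(Rational(-264407, 349), 45), Rational(1, 2)) = Pow(Rational(-248702, 349), Rational(1, 2)) = Mul(Rational(1, 349), I, Pow(86796998, Rational(1, 2)))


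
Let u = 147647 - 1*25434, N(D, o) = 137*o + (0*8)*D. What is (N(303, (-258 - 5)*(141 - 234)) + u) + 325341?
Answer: 3798437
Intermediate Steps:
N(D, o) = 137*o (N(D, o) = 137*o + 0*D = 137*o + 0 = 137*o)
u = 122213 (u = 147647 - 25434 = 122213)
(N(303, (-258 - 5)*(141 - 234)) + u) + 325341 = (137*((-258 - 5)*(141 - 234)) + 122213) + 325341 = (137*(-263*(-93)) + 122213) + 325341 = (137*24459 + 122213) + 325341 = (3350883 + 122213) + 325341 = 3473096 + 325341 = 3798437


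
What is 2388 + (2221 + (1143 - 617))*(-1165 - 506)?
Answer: -4587849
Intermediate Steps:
2388 + (2221 + (1143 - 617))*(-1165 - 506) = 2388 + (2221 + 526)*(-1671) = 2388 + 2747*(-1671) = 2388 - 4590237 = -4587849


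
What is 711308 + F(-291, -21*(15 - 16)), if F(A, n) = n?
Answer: 711329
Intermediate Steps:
711308 + F(-291, -21*(15 - 16)) = 711308 - 21*(15 - 16) = 711308 - 21*(-1) = 711308 + 21 = 711329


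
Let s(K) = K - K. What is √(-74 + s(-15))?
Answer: I*√74 ≈ 8.6023*I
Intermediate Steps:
s(K) = 0
√(-74 + s(-15)) = √(-74 + 0) = √(-74) = I*√74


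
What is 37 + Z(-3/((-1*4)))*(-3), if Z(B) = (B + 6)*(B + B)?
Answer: 53/8 ≈ 6.6250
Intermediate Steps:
Z(B) = 2*B*(6 + B) (Z(B) = (6 + B)*(2*B) = 2*B*(6 + B))
37 + Z(-3/((-1*4)))*(-3) = 37 + (2*(-3/((-1*4)))*(6 - 3/((-1*4))))*(-3) = 37 + (2*(-3/(-4))*(6 - 3/(-4)))*(-3) = 37 + (2*(-3*(-1/4))*(6 - 3*(-1/4)))*(-3) = 37 + (2*(3/4)*(6 + 3/4))*(-3) = 37 + (2*(3/4)*(27/4))*(-3) = 37 + (81/8)*(-3) = 37 - 243/8 = 53/8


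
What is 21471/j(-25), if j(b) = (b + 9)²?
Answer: 21471/256 ≈ 83.871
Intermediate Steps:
j(b) = (9 + b)²
21471/j(-25) = 21471/((9 - 25)²) = 21471/((-16)²) = 21471/256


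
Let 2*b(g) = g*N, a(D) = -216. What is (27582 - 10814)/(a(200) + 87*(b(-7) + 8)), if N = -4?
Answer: 8384/849 ≈ 9.8752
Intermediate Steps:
b(g) = -2*g (b(g) = (g*(-4))/2 = (-4*g)/2 = -2*g)
(27582 - 10814)/(a(200) + 87*(b(-7) + 8)) = (27582 - 10814)/(-216 + 87*(-2*(-7) + 8)) = 16768/(-216 + 87*(14 + 8)) = 16768/(-216 + 87*22) = 16768/(-216 + 1914) = 16768/1698 = 16768*(1/1698) = 8384/849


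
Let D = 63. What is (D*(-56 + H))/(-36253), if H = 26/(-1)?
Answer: 738/5179 ≈ 0.14250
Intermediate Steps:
H = -26 (H = 26*(-1) = -26)
(D*(-56 + H))/(-36253) = (63*(-56 - 26))/(-36253) = (63*(-82))*(-1/36253) = -5166*(-1/36253) = 738/5179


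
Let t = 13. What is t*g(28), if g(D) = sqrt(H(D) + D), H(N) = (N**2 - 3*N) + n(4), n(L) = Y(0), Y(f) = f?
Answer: 26*sqrt(182) ≈ 350.76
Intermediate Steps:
n(L) = 0
H(N) = N**2 - 3*N (H(N) = (N**2 - 3*N) + 0 = N**2 - 3*N)
g(D) = sqrt(D + D*(-3 + D)) (g(D) = sqrt(D*(-3 + D) + D) = sqrt(D + D*(-3 + D)))
t*g(28) = 13*sqrt(28*(-2 + 28)) = 13*sqrt(28*26) = 13*sqrt(728) = 13*(2*sqrt(182)) = 26*sqrt(182)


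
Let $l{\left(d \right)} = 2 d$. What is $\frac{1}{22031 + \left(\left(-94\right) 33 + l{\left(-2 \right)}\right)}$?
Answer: $\frac{1}{18925} \approx 5.284 \cdot 10^{-5}$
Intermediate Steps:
$\frac{1}{22031 + \left(\left(-94\right) 33 + l{\left(-2 \right)}\right)} = \frac{1}{22031 + \left(\left(-94\right) 33 + 2 \left(-2\right)\right)} = \frac{1}{22031 - 3106} = \frac{1}{18925}$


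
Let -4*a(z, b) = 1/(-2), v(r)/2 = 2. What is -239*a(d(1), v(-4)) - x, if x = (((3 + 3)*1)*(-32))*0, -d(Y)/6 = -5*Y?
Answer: -239/8 ≈ -29.875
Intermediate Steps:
v(r) = 4 (v(r) = 2*2 = 4)
d(Y) = 30*Y (d(Y) = -(-30)*Y = 30*Y)
a(z, b) = 1/8 (a(z, b) = -1/(4*(-2)) = -(-1)/8 = -1/4*(-1/2) = 1/8)
x = 0 (x = ((6*1)*(-32))*0 = (6*(-32))*0 = -192*0 = 0)
-239*a(d(1), v(-4)) - x = -239*1/8 - 1*0 = -239/8 + 0 = -239/8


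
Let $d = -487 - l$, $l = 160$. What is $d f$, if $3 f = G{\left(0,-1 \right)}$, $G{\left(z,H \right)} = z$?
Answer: $0$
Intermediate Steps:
$f = 0$ ($f = \frac{1}{3} \cdot 0 = 0$)
$d = -647$ ($d = -487 - 160 = -647$)
$d f = \left(-647\right) 0 = 0$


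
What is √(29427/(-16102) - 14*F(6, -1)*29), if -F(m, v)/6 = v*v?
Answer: 3*√70124290510/16102 ≈ 49.337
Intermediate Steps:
F(m, v) = -6*v² (F(m, v) = -6*v*v = -6*v²)
√(29427/(-16102) - 14*F(6, -1)*29) = √(29427/(-16102) - (-84)*(-1)²*29) = √(29427*(-1/16102) - (-84)*29) = √(-29427/16102 - 14*(-6)*29) = √(-29427/16102 + 84*29) = √(-29427/16102 + 2436) = √(39195045/16102) = 3*√70124290510/16102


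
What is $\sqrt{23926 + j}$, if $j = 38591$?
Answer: $\sqrt{62517} \approx 250.03$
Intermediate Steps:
$\sqrt{23926 + j} = \sqrt{23926 + 38591} = \sqrt{62517}$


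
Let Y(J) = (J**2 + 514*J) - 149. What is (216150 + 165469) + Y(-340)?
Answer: 322310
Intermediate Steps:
Y(J) = -149 + J**2 + 514*J
(216150 + 165469) + Y(-340) = (216150 + 165469) + (-149 + (-340)**2 + 514*(-340)) = 381619 + (-149 + 115600 - 174760) = 381619 - 59309 = 322310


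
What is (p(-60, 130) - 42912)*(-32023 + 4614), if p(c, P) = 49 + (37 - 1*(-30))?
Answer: 1172995564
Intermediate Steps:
p(c, P) = 116 (p(c, P) = 49 + (37 + 30) = 49 + 67 = 116)
(p(-60, 130) - 42912)*(-32023 + 4614) = (116 - 42912)*(-32023 + 4614) = -42796*(-27409) = 1172995564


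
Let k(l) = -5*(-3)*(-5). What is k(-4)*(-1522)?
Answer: 114150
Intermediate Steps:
k(l) = -75 (k(l) = 15*(-5) = -75)
k(-4)*(-1522) = -75*(-1522) = 114150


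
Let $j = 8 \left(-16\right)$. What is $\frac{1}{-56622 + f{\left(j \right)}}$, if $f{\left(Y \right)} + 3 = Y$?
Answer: $- \frac{1}{56753} \approx -1.762 \cdot 10^{-5}$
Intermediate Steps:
$j = -128$
$f{\left(Y \right)} = -3 + Y$
$\frac{1}{-56622 + f{\left(j \right)}} = \frac{1}{-56622 - 131} = \frac{1}{-56753} = - \frac{1}{56753}$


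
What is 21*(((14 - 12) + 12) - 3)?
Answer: 231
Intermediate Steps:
21*(((14 - 12) + 12) - 3) = 21*((2 + 12) - 3) = 21*(14 - 3) = 21*11 = 231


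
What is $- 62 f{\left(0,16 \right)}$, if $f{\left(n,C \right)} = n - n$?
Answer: $0$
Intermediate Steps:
$f{\left(n,C \right)} = 0$
$- 62 f{\left(0,16 \right)} = \left(-62\right) 0 = 0$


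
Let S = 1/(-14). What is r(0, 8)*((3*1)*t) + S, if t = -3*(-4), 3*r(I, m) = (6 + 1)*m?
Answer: 9407/14 ≈ 671.93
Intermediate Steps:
r(I, m) = 7*m/3 (r(I, m) = ((6 + 1)*m)/3 = (7*m)/3 = 7*m/3)
t = 12
S = -1/14 ≈ -0.071429
r(0, 8)*((3*1)*t) + S = ((7/3)*8)*((3*1)*12) - 1/14 = 56*(3*12)/3 - 1/14 = (56/3)*36 - 1/14 = 672 - 1/14 = 9407/14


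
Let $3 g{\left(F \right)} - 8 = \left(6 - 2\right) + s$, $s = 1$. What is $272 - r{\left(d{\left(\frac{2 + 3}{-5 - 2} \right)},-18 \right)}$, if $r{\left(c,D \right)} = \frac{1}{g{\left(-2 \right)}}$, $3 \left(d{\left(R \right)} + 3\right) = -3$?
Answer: $\frac{3533}{13} \approx 271.77$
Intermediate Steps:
$g{\left(F \right)} = \frac{13}{3}$ ($g{\left(F \right)} = \frac{8}{3} + \frac{\left(6 - 2\right) + 1}{3} = \frac{8}{3} + \frac{4 + 1}{3} = \frac{8}{3} + \frac{1}{3} \cdot 5 = \frac{8}{3} + \frac{5}{3} = \frac{13}{3}$)
$d{\left(R \right)} = -4$ ($d{\left(R \right)} = -3 + \frac{1}{3} \left(-3\right) = -3 - 1 = -4$)
$r{\left(c,D \right)} = \frac{3}{13}$ ($r{\left(c,D \right)} = \frac{1}{\frac{13}{3}} = \frac{3}{13}$)
$272 - r{\left(d{\left(\frac{2 + 3}{-5 - 2} \right)},-18 \right)} = 272 - \frac{3}{13} = \frac{3533}{13}$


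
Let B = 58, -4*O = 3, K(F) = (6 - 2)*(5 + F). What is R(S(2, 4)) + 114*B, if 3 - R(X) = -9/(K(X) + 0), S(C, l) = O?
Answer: 112464/17 ≈ 6615.5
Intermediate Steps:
K(F) = 20 + 4*F (K(F) = 4*(5 + F) = 20 + 4*F)
O = -¾ (O = -¼*3 = -¾ ≈ -0.75000)
S(C, l) = -¾
R(X) = 3 + 9/(20 + 4*X) (R(X) = 3 - (-9)/((20 + 4*X) + 0) = 3 - (-9)/(20 + 4*X) = 3 + 9/(20 + 4*X))
R(S(2, 4)) + 114*B = 3*(23 + 4*(-¾))/(4*(5 - ¾)) + 114*58 = 3*(23 - 3)/(4*(17/4)) + 6612 = (¾)*(4/17)*20 + 6612 = 60/17 + 6612 = 112464/17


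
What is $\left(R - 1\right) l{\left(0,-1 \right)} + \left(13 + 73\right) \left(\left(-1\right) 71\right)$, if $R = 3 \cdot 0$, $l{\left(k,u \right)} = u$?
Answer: $-6105$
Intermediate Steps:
$R = 0$
$\left(R - 1\right) l{\left(0,-1 \right)} + \left(13 + 73\right) \left(\left(-1\right) 71\right) = \left(0 - 1\right) \left(-1\right) + \left(13 + 73\right) \left(\left(-1\right) 71\right) = \left(-1\right) \left(-1\right) + 86 \left(-71\right) = 1 - 6106 = -6105$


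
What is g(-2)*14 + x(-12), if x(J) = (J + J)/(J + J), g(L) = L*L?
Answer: 57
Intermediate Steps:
g(L) = L**2
x(J) = 1 (x(J) = (2*J)/((2*J)) = (2*J)*(1/(2*J)) = 1)
g(-2)*14 + x(-12) = (-2)**2*14 + 1 = 4*14 + 1 = 56 + 1 = 57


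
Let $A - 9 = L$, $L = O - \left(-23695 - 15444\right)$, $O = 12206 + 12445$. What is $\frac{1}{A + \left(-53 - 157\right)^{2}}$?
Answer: $\frac{1}{107899} \approx 9.2679 \cdot 10^{-6}$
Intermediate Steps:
$O = 24651$
$L = 63790$ ($L = 24651 - \left(-23695 - 15444\right) = 24651 - -39139 = 24651 + 39139 = 63790$)
$A = 63799$ ($A = 9 + 63790 = 63799$)
$\frac{1}{A + \left(-53 - 157\right)^{2}} = \frac{1}{63799 + \left(-53 - 157\right)^{2}} = \frac{1}{63799 + \left(-210\right)^{2}} = \frac{1}{63799 + 44100} = \frac{1}{107899}$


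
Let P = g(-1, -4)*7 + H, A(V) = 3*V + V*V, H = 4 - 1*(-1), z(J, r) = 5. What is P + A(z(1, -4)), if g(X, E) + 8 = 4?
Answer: 17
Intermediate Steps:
g(X, E) = -4 (g(X, E) = -8 + 4 = -4)
H = 5 (H = 4 + 1 = 5)
A(V) = V² + 3*V (A(V) = 3*V + V² = V² + 3*V)
P = -23 (P = -4*7 + 5 = -28 + 5 = -23)
P + A(z(1, -4)) = -23 + 5*(3 + 5) = -23 + 5*8 = -23 + 40 = 17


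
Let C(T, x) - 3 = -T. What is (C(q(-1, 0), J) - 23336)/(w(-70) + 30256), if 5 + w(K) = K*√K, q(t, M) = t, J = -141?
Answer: -705816332/915466001 - 1633240*I*√70/915466001 ≈ -0.77099 - 0.014926*I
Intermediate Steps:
w(K) = -5 + K^(3/2) (w(K) = -5 + K*√K = -5 + K^(3/2))
C(T, x) = 3 - T
(C(q(-1, 0), J) - 23336)/(w(-70) + 30256) = ((3 - 1*(-1)) - 23336)/((-5 + (-70)^(3/2)) + 30256) = ((3 + 1) - 23336)/((-5 - 70*I*√70) + 30256) = (4 - 23336)/(30251 - 70*I*√70) = -23332/(30251 - 70*I*√70)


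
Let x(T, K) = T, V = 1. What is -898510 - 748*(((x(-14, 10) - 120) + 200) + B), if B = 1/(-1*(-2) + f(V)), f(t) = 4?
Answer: -2844008/3 ≈ -9.4800e+5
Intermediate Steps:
B = ⅙ (B = 1/(-1*(-2) + 4) = 1/(2 + 4) = 1/6 = ⅙ ≈ 0.16667)
-898510 - 748*(((x(-14, 10) - 120) + 200) + B) = -898510 - 748*(((-14 - 120) + 200) + ⅙) = -898510 - 748*((-134 + 200) + ⅙) = -898510 - 748*(66 + ⅙) = -898510 - 748*397/6 = -898510 - 1*148478/3 = -898510 - 148478/3 = -2844008/3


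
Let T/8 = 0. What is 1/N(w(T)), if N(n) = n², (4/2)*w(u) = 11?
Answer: 4/121 ≈ 0.033058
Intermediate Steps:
T = 0 (T = 8*0 = 0)
w(u) = 11/2 (w(u) = (½)*11 = 11/2)
1/N(w(T)) = 1/((11/2)²) = 1/(121/4) = 4/121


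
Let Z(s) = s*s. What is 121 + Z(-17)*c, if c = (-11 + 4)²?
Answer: 14282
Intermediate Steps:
c = 49 (c = (-7)² = 49)
Z(s) = s²
121 + Z(-17)*c = 121 + (-17)²*49 = 121 + 289*49 = 121 + 14161 = 14282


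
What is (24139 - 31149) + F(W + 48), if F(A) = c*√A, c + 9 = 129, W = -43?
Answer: -7010 + 120*√5 ≈ -6741.7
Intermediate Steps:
c = 120 (c = -9 + 129 = 120)
F(A) = 120*√A
(24139 - 31149) + F(W + 48) = (24139 - 31149) + 120*√(-43 + 48) = -7010 + 120*√5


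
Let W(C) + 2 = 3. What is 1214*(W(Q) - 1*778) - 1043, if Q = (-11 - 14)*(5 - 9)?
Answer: -944321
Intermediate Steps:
Q = 100 (Q = -25*(-4) = 100)
W(C) = 1 (W(C) = -2 + 3 = 1)
1214*(W(Q) - 1*778) - 1043 = 1214*(1 - 1*778) - 1043 = 1214*(1 - 778) - 1043 = 1214*(-777) - 1043 = -943278 - 1043 = -944321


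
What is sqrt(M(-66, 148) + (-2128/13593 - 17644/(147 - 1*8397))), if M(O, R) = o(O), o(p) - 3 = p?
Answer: I*sqrt(7046408188545)/339825 ≈ 7.8114*I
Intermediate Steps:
o(p) = 3 + p
M(O, R) = 3 + O
sqrt(M(-66, 148) + (-2128/13593 - 17644/(147 - 1*8397))) = sqrt((3 - 66) + (-2128/13593 - 17644/(147 - 1*8397))) = sqrt(-63 + (-2128*1/13593 - 17644/(147 - 8397))) = sqrt(-63 + (-2128/13593 - 17644/(-8250))) = sqrt(-63 + (-2128/13593 - 17644*(-1/8250))) = sqrt(-63 + (-2128/13593 + 802/375)) = sqrt(-63 + 3367862/1699125) = sqrt(-103677013/1699125) = I*sqrt(7046408188545)/339825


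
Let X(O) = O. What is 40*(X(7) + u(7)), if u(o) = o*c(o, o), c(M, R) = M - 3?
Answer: 1400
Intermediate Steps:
c(M, R) = -3 + M
u(o) = o*(-3 + o)
40*(X(7) + u(7)) = 40*(7 + 7*(-3 + 7)) = 40*(7 + 7*4) = 40*(7 + 28) = 40*35 = 1400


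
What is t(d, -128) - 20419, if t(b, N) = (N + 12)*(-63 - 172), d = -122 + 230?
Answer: 6841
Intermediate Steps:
d = 108
t(b, N) = -2820 - 235*N (t(b, N) = (12 + N)*(-235) = -2820 - 235*N)
t(d, -128) - 20419 = (-2820 - 235*(-128)) - 20419 = (-2820 + 30080) - 20419 = 27260 - 20419 = 6841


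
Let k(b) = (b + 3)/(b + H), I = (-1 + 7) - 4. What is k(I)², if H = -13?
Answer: 25/121 ≈ 0.20661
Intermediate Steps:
I = 2 (I = 6 - 4 = 2)
k(b) = (3 + b)/(-13 + b) (k(b) = (b + 3)/(b - 13) = (3 + b)/(-13 + b))
k(I)² = ((3 + 2)/(-13 + 2))² = (5/(-11))² = (-1/11*5)² = (-5/11)² = 25/121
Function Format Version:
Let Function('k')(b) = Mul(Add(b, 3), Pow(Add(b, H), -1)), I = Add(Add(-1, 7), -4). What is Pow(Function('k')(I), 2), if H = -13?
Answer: Rational(25, 121) ≈ 0.20661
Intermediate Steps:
I = 2 (I = Add(6, -4) = 2)
Function('k')(b) = Mul(Pow(Add(-13, b), -1), Add(3, b)) (Function('k')(b) = Mul(Add(b, 3), Pow(Add(b, -13), -1)) = Mul(Add(3, b), Pow(Add(-13, b), -1)) = Mul(Pow(Add(-13, b), -1), Add(3, b)))
Pow(Function('k')(I), 2) = Pow(Mul(Pow(Add(-13, 2), -1), Add(3, 2)), 2) = Pow(Mul(Pow(-11, -1), 5), 2) = Pow(Mul(Rational(-1, 11), 5), 2) = Pow(Rational(-5, 11), 2) = Rational(25, 121)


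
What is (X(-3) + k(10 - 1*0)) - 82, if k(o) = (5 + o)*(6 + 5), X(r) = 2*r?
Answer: 77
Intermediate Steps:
k(o) = 55 + 11*o (k(o) = (5 + o)*11 = 55 + 11*o)
(X(-3) + k(10 - 1*0)) - 82 = (2*(-3) + (55 + 11*(10 - 1*0))) - 82 = (-6 + (55 + 11*(10 + 0))) - 82 = (-6 + (55 + 11*10)) - 82 = (-6 + (55 + 110)) - 82 = (-6 + 165) - 82 = 159 - 82 = 77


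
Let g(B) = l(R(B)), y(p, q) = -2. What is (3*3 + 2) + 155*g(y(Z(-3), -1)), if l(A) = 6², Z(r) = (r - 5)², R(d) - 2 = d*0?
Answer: 5591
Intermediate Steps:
R(d) = 2 (R(d) = 2 + d*0 = 2 + 0 = 2)
Z(r) = (-5 + r)²
l(A) = 36
g(B) = 36
(3*3 + 2) + 155*g(y(Z(-3), -1)) = (3*3 + 2) + 155*36 = (9 + 2) + 5580 = 11 + 5580 = 5591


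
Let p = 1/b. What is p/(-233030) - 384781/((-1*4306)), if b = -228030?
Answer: 10223213855768603/114405749927700 ≈ 89.359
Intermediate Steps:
p = -1/228030 (p = 1/(-228030) = -1/228030 ≈ -4.3854e-6)
p/(-233030) - 384781/((-1*4306)) = -1/228030/(-233030) - 384781/((-1*4306)) = -1/228030*(-1/233030) - 384781/(-4306) = 1/53137830900 - 384781*(-1/4306) = 1/53137830900 + 384781/4306 = 10223213855768603/114405749927700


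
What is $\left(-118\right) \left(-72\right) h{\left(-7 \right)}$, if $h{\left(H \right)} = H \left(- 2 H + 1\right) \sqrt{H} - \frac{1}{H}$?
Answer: $\frac{8496}{7} - 892080 i \sqrt{7} \approx 1213.7 - 2.3602 \cdot 10^{6} i$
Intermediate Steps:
$h{\left(H \right)} = - \frac{1}{H} + H^{\frac{3}{2}} \left(1 - 2 H\right)$ ($h{\left(H \right)} = H \left(1 - 2 H\right) \sqrt{H} - \frac{1}{H} = H \sqrt{H} \left(1 - 2 H\right) - \frac{1}{H} = H^{\frac{3}{2}} \left(1 - 2 H\right) - \frac{1}{H} = - \frac{1}{H} + H^{\frac{3}{2}} \left(1 - 2 H\right)$)
$\left(-118\right) \left(-72\right) h{\left(-7 \right)} = \left(-118\right) \left(-72\right) \frac{-1 + \left(-7\right)^{\frac{5}{2}} \left(1 - -14\right)}{-7} = 8496 \left(- \frac{-1 + 49 i \sqrt{7} \left(1 + 14\right)}{7}\right) = 8496 \left(- \frac{-1 + 49 i \sqrt{7} \cdot 15}{7}\right) = 8496 \left(- \frac{-1 + 735 i \sqrt{7}}{7}\right) = 8496 \left(\frac{1}{7} - 105 i \sqrt{7}\right) = \frac{8496}{7} - 892080 i \sqrt{7}$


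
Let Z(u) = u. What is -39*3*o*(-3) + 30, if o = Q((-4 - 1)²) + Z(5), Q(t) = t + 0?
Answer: 10560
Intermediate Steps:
Q(t) = t
o = 30 (o = (-4 - 1)² + 5 = (-5)² + 5 = 25 + 5 = 30)
-39*3*o*(-3) + 30 = -39*3*30*(-3) + 30 = -3510*(-3) + 30 = -39*(-270) + 30 = 10530 + 30 = 10560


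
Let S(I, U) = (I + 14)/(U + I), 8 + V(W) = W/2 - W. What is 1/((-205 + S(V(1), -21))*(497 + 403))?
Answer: -59/10895400 ≈ -5.4151e-6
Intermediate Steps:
V(W) = -8 - W/2 (V(W) = -8 + (W/2 - W) = -8 - W/2)
S(I, U) = (14 + I)/(I + U)
1/((-205 + S(V(1), -21))*(497 + 403)) = 1/((-205 + (14 + (-8 - ½*1))/((-8 - ½*1) - 21))*(497 + 403)) = 1/(-205 + (14 + (-8 - ½))/((-8 - ½) - 21)*900) = (1/900)/(-205 + (14 - 17/2)/(-17/2 - 21)) = (1/900)/(-205 + (11/2)/(-59/2)) = (1/900)/(-205 - 2/59*11/2) = (1/900)/(-205 - 11/59) = (1/900)/(-12106/59) = -59/12106*1/900 = -59/10895400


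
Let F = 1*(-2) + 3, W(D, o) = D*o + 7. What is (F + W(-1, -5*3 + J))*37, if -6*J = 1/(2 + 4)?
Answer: 30673/36 ≈ 852.03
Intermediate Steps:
J = -1/36 (J = -1/(6*(2 + 4)) = -1/6/6 = -1/6*1/6 = -1/36 ≈ -0.027778)
W(D, o) = 7 + D*o
F = 1 (F = -2 + 3 = 1)
(F + W(-1, -5*3 + J))*37 = (1 + (7 - (-5*3 - 1/36)))*37 = (1 + (7 - (-15 - 1/36)))*37 = (1 + (7 - 1*(-541/36)))*37 = (1 + (7 + 541/36))*37 = (1 + 793/36)*37 = (829/36)*37 = 30673/36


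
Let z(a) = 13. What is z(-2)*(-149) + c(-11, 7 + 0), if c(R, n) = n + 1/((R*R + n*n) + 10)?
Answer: -347399/180 ≈ -1930.0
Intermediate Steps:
c(R, n) = n + 1/(10 + R² + n²) (c(R, n) = n + 1/((R² + n²) + 10) = n + 1/(10 + R² + n²))
z(-2)*(-149) + c(-11, 7 + 0) = 13*(-149) + (1 + (7 + 0)³ + 10*(7 + 0) + (7 + 0)*(-11)²)/(10 + (-11)² + (7 + 0)²) = -1937 + (1 + 7³ + 10*7 + 7*121)/(10 + 121 + 7²) = -1937 + (1 + 343 + 70 + 847)/(10 + 121 + 49) = -1937 + 1261/180 = -347399/180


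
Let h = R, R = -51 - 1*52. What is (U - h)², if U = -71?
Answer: 1024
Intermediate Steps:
R = -103 (R = -51 - 52 = -103)
h = -103
(U - h)² = (-71 - 1*(-103))² = (-71 + 103)² = 32² = 1024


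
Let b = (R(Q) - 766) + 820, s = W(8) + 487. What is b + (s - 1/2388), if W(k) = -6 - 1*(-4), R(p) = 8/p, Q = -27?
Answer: 11577811/21492 ≈ 538.70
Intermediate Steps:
W(k) = -2 (W(k) = -6 + 4 = -2)
s = 485 (s = -2 + 487 = 485)
b = 1450/27 (b = (8/(-27) - 766) + 820 = (8*(-1/27) - 766) + 820 = (-8/27 - 766) + 820 = -20690/27 + 820 = 1450/27 ≈ 53.704)
b + (s - 1/2388) = 1450/27 + (485 - 1/2388) = 1450/27 + 1158179/2388 = 11577811/21492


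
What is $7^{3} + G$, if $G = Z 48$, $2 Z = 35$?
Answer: $1183$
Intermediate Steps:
$Z = \frac{35}{2}$ ($Z = \frac{1}{2} \cdot 35 = \frac{35}{2} \approx 17.5$)
$G = 840$ ($G = \frac{35}{2} \cdot 48 = 840$)
$7^{3} + G = 7^{3} + 840 = 343 + 840 = 1183$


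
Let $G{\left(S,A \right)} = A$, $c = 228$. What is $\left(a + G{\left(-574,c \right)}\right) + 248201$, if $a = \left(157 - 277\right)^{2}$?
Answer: $262829$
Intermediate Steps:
$a = 14400$ ($a = \left(-120\right)^{2} = 14400$)
$\left(a + G{\left(-574,c \right)}\right) + 248201 = \left(14400 + 228\right) + 248201 = 14628 + 248201 = 262829$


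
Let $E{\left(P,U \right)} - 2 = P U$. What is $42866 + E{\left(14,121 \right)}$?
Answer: $44562$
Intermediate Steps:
$E{\left(P,U \right)} = 2 + P U$
$42866 + E{\left(14,121 \right)} = 42866 + \left(2 + 14 \cdot 121\right) = 42866 + \left(2 + 1694\right) = 42866 + 1696 = 44562$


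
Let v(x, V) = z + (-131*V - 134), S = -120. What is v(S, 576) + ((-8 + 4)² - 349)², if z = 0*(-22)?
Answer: 35299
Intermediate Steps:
z = 0
v(x, V) = -134 - 131*V (v(x, V) = 0 + (-131*V - 134) = 0 + (-134 - 131*V) = -134 - 131*V)
v(S, 576) + ((-8 + 4)² - 349)² = (-134 - 131*576) + ((-8 + 4)² - 349)² = (-134 - 75456) + ((-4)² - 349)² = -75590 + (16 - 349)² = -75590 + (-333)² = -75590 + 110889 = 35299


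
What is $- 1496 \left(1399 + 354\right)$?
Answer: $-2622488$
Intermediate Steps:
$- 1496 \left(1399 + 354\right) = \left(-1496\right) 1753 = -2622488$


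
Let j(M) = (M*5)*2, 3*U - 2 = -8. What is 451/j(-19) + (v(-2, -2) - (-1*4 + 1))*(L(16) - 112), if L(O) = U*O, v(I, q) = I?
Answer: -27811/190 ≈ -146.37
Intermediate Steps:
U = -2 (U = ⅔ + (⅓)*(-8) = ⅔ - 8/3 = -2)
L(O) = -2*O
j(M) = 10*M (j(M) = (5*M)*2 = 10*M)
451/j(-19) + (v(-2, -2) - (-1*4 + 1))*(L(16) - 112) = 451/((10*(-19))) + (-2 - (-1*4 + 1))*(-2*16 - 112) = 451/(-190) + (-2 - (-4 + 1))*(-32 - 112) = 451*(-1/190) + (-2 - 1*(-3))*(-144) = -451/190 + (-2 + 3)*(-144) = -451/190 + 1*(-144) = -451/190 - 144 = -27811/190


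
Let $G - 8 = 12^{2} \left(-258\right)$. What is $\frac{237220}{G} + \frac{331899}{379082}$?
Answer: $- \frac{4849860974}{880038863} \approx -5.511$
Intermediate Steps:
$G = -37144$ ($G = 8 + 12^{2} \left(-258\right) = 8 + 144 \left(-258\right) = 8 - 37152 = -37144$)
$\frac{237220}{G} + \frac{331899}{379082} = \frac{237220}{-37144} + \frac{331899}{379082} = 237220 \left(- \frac{1}{37144}\right) + 331899 \cdot \frac{1}{379082} = - \frac{59305}{9286} + \frac{331899}{379082} = - \frac{4849860974}{880038863}$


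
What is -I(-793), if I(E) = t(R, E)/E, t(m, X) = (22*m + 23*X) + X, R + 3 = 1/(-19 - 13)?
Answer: -305579/12688 ≈ -24.084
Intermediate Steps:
R = -97/32 (R = -3 + 1/(-19 - 13) = -3 + 1/(-32) = -3 - 1/32 = -97/32 ≈ -3.0313)
t(m, X) = 22*m + 24*X
I(E) = (-1067/16 + 24*E)/E (I(E) = (22*(-97/32) + 24*E)/E = (-1067/16 + 24*E)/E)
-I(-793) = -(24 - 1067/16/(-793)) = -(24 - 1067/16*(-1/793)) = -(24 + 1067/12688) = -1*305579/12688 = -305579/12688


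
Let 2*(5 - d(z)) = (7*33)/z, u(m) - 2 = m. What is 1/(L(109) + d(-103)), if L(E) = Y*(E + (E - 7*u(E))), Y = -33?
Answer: 206/3801343 ≈ 5.4191e-5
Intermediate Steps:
u(m) = 2 + m
d(z) = 5 - 231/(2*z) (d(z) = 5 - 7*33/(2*z) = 5 - 231/(2*z))
L(E) = 462 + 165*E (L(E) = -33*(E + (E - 7*(2 + E))) = -33*(E + (E + (-14 - 7*E))) = -33*(E + (-14 - 6*E)) = -33*(-14 - 5*E) = 462 + 165*E)
1/(L(109) + d(-103)) = 1/((462 + 165*109) + (5 - 231/2/(-103))) = 1/((462 + 17985) + (5 - 231/2*(-1/103))) = 1/(18447 + (5 + 231/206)) = 1/(18447 + 1261/206) = 1/(3801343/206) = 206/3801343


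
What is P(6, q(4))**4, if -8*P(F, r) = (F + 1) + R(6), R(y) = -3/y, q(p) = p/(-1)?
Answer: 28561/65536 ≈ 0.43581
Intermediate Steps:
q(p) = -p (q(p) = p*(-1) = -p)
P(F, r) = -1/16 - F/8 (P(F, r) = -((F + 1) - 3/6)/8 = -((1 + F) - 3*1/6)/8 = -((1 + F) - 1/2)/8 = -(1/2 + F)/8 = -1/16 - F/8)
P(6, q(4))**4 = (-1/16 - 1/8*6)**4 = (-1/16 - 3/4)**4 = (-13/16)**4 = 28561/65536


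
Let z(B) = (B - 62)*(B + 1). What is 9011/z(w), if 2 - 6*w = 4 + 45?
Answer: 324396/17179 ≈ 18.883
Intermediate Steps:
w = -47/6 (w = 1/3 - (4 + 45)/6 = 1/3 - 1/6*49 = 1/3 - 49/6 = -47/6 ≈ -7.8333)
z(B) = (1 + B)*(-62 + B) (z(B) = (-62 + B)*(1 + B) = (1 + B)*(-62 + B))
9011/z(w) = 9011/(-62 + (-47/6)**2 - 61*(-47/6)) = 9011/(-62 + 2209/36 + 2867/6) = 9011/(17179/36) = 9011*(36/17179) = 324396/17179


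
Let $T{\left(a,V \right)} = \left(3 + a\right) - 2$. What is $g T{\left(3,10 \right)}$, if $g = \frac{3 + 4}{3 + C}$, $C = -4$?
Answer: $-28$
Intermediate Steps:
$g = -7$ ($g = \frac{3 + 4}{3 - 4} = \frac{1}{-1} \cdot 7 = \left(-1\right) 7 = -7$)
$T{\left(a,V \right)} = 1 + a$
$g T{\left(3,10 \right)} = - 7 \left(1 + 3\right) = \left(-7\right) 4 = -28$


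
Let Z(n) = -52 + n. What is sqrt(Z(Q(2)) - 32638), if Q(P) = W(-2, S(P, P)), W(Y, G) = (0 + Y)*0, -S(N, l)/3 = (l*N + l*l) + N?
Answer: I*sqrt(32690) ≈ 180.8*I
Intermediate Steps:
S(N, l) = -3*N - 3*l**2 - 3*N*l (S(N, l) = -3*((l*N + l*l) + N) = -3*((N*l + l**2) + N) = -3*((l**2 + N*l) + N) = -3*(N + l**2 + N*l) = -3*N - 3*l**2 - 3*N*l)
W(Y, G) = 0 (W(Y, G) = Y*0 = 0)
Q(P) = 0
sqrt(Z(Q(2)) - 32638) = sqrt((-52 + 0) - 32638) = sqrt(-52 - 32638) = sqrt(-32690) = I*sqrt(32690)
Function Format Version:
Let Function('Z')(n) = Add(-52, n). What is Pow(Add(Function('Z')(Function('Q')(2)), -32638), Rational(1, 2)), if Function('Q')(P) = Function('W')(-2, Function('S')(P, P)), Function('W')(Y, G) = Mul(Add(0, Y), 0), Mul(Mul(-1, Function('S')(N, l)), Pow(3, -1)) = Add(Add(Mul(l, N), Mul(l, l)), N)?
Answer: Mul(I, Pow(32690, Rational(1, 2))) ≈ Mul(180.80, I)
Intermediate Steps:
Function('S')(N, l) = Add(Mul(-3, N), Mul(-3, Pow(l, 2)), Mul(-3, N, l)) (Function('S')(N, l) = Mul(-3, Add(Add(Mul(l, N), Mul(l, l)), N)) = Mul(-3, Add(Add(Mul(N, l), Pow(l, 2)), N)) = Mul(-3, Add(Add(Pow(l, 2), Mul(N, l)), N)) = Mul(-3, Add(N, Pow(l, 2), Mul(N, l))) = Add(Mul(-3, N), Mul(-3, Pow(l, 2)), Mul(-3, N, l)))
Function('W')(Y, G) = 0 (Function('W')(Y, G) = Mul(Y, 0) = 0)
Function('Q')(P) = 0
Pow(Add(Function('Z')(Function('Q')(2)), -32638), Rational(1, 2)) = Pow(Add(Add(-52, 0), -32638), Rational(1, 2)) = Pow(Add(-52, -32638), Rational(1, 2)) = Pow(-32690, Rational(1, 2)) = Mul(I, Pow(32690, Rational(1, 2)))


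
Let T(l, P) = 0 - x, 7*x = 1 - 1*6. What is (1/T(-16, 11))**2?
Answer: 49/25 ≈ 1.9600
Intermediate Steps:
x = -5/7 (x = (1 - 1*6)/7 = (1 - 6)/7 = (1/7)*(-5) = -5/7 ≈ -0.71429)
T(l, P) = 5/7 (T(l, P) = 0 - 1*(-5/7) = 0 + 5/7 = 5/7)
(1/T(-16, 11))**2 = (1/(5/7))**2 = (7/5)**2 = 49/25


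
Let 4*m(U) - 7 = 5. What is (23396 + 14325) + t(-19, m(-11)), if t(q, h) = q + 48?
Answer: 37750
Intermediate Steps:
m(U) = 3 (m(U) = 7/4 + (¼)*5 = 7/4 + 5/4 = 3)
t(q, h) = 48 + q
(23396 + 14325) + t(-19, m(-11)) = (23396 + 14325) + (48 - 19) = 37721 + 29 = 37750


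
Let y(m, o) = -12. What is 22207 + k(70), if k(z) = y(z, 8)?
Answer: 22195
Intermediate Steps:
k(z) = -12
22207 + k(70) = 22207 - 12 = 22195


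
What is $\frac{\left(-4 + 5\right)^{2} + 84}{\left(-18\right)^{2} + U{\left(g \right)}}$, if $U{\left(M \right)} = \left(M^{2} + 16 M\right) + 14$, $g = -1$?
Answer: $\frac{5}{19} \approx 0.26316$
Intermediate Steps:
$U{\left(M \right)} = 14 + M^{2} + 16 M$
$\frac{\left(-4 + 5\right)^{2} + 84}{\left(-18\right)^{2} + U{\left(g \right)}} = \frac{\left(-4 + 5\right)^{2} + 84}{\left(-18\right)^{2} + \left(14 + \left(-1\right)^{2} + 16 \left(-1\right)\right)} = \frac{1^{2} + 84}{324 + \left(14 + 1 - 16\right)} = \frac{1 + 84}{324 - 1} = \frac{85}{323} = 85 \cdot \frac{1}{323} = \frac{5}{19}$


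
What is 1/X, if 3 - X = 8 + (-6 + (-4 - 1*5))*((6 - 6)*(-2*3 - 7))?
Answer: -1/5 ≈ -0.20000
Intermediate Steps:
X = -5 (X = 3 - (8 + (-6 + (-4 - 1*5))*((6 - 6)*(-2*3 - 7))) = 3 - (8 + (-6 + (-4 - 5))*(0*(-6 - 7))) = 3 - (8 + (-6 - 9)*(0*(-13))) = 3 - (8 - 15*0) = 3 - (8 + 0) = 3 - 1*8 = 3 - 8 = -5)
1/X = 1/(-5) = -1/5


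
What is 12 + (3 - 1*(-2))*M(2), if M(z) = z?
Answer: 22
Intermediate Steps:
12 + (3 - 1*(-2))*M(2) = 12 + (3 - 1*(-2))*2 = 12 + (3 + 2)*2 = 12 + 5*2 = 12 + 10 = 22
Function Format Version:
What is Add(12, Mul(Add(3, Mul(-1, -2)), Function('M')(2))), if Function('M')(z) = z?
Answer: 22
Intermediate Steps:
Add(12, Mul(Add(3, Mul(-1, -2)), Function('M')(2))) = Add(12, Mul(Add(3, Mul(-1, -2)), 2)) = Add(12, Mul(Add(3, 2), 2)) = Add(12, Mul(5, 2)) = Add(12, 10) = 22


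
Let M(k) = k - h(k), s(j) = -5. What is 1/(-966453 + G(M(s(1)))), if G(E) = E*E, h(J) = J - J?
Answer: -1/966428 ≈ -1.0347e-6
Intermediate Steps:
h(J) = 0
M(k) = k (M(k) = k - 1*0 = k + 0 = k)
G(E) = E²
1/(-966453 + G(M(s(1)))) = 1/(-966453 + (-5)²) = 1/(-966453 + 25) = 1/(-966428) = -1/966428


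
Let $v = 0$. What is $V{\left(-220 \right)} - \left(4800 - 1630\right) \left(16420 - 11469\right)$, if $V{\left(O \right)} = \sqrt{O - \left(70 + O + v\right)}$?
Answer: $-15694670 + i \sqrt{70} \approx -1.5695 \cdot 10^{7} + 8.3666 i$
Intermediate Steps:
$V{\left(O \right)} = i \sqrt{70}$ ($V{\left(O \right)} = \sqrt{O - \left(70 + O\right)} = \sqrt{-70} = i \sqrt{70}$)
$V{\left(-220 \right)} - \left(4800 - 1630\right) \left(16420 - 11469\right) = i \sqrt{70} - \left(4800 - 1630\right) \left(16420 - 11469\right) = i \sqrt{70} - 3170 \cdot 4951 = i \sqrt{70} - 15694670 = -15694670 + i \sqrt{70}$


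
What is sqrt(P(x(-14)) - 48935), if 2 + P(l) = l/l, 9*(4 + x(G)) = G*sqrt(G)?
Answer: 2*I*sqrt(12234) ≈ 221.21*I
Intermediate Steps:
x(G) = -4 + G**(3/2)/9 (x(G) = -4 + (G*sqrt(G))/9 = -4 + G**(3/2)/9)
P(l) = -1 (P(l) = -2 + l/l = -2 + 1 = -1)
sqrt(P(x(-14)) - 48935) = sqrt(-1 - 48935) = sqrt(-48936) = 2*I*sqrt(12234)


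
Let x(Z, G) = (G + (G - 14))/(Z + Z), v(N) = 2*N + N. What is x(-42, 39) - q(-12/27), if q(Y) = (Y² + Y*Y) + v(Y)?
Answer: 100/567 ≈ 0.17637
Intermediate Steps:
v(N) = 3*N
x(Z, G) = (-14 + 2*G)/(2*Z) (x(Z, G) = (G + (-14 + G))/((2*Z)) = (-14 + 2*G)*(1/(2*Z)) = (-14 + 2*G)/(2*Z))
q(Y) = 2*Y² + 3*Y (q(Y) = (Y² + Y*Y) + 3*Y = (Y² + Y²) + 3*Y = 2*Y² + 3*Y)
x(-42, 39) - q(-12/27) = (-7 + 39)/(-42) - (-12/27)*(3 + 2*(-12/27)) = -1/42*32 - (-12*1/27)*(3 + 2*(-12*1/27)) = -16/21 - (-4)*(3 + 2*(-4/9))/9 = -16/21 - (-4)*(3 - 8/9)/9 = -16/21 - (-4)*19/(9*9) = -16/21 - 1*(-76/81) = -16/21 + 76/81 = 100/567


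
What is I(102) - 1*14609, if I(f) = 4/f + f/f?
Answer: -745006/51 ≈ -14608.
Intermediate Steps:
I(f) = 1 + 4/f (I(f) = 4/f + 1 = 1 + 4/f)
I(102) - 1*14609 = (4 + 102)/102 - 1*14609 = (1/102)*106 - 14609 = 53/51 - 14609 = -745006/51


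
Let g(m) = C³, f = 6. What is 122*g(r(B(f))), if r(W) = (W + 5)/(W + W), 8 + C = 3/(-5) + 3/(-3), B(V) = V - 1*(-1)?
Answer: -13492224/125 ≈ -1.0794e+5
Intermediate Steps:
B(V) = 1 + V (B(V) = V + 1 = 1 + V)
C = -48/5 (C = -8 + (3/(-5) + 3/(-3)) = -8 + (3*(-⅕) + 3*(-⅓)) = -8 + (-⅗ - 1) = -8 - 8/5 = -48/5 ≈ -9.6000)
r(W) = (5 + W)/(2*W) (r(W) = (5 + W)/((2*W)) = (5 + W)*(1/(2*W)) = (5 + W)/(2*W))
g(m) = -110592/125 (g(m) = (-48/5)³ = -110592/125)
122*g(r(B(f))) = 122*(-110592/125) = -13492224/125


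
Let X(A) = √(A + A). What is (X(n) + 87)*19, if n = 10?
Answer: 1653 + 38*√5 ≈ 1738.0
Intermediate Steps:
X(A) = √2*√A (X(A) = √(2*A) = √2*√A)
(X(n) + 87)*19 = (√2*√10 + 87)*19 = (2*√5 + 87)*19 = (87 + 2*√5)*19 = 1653 + 38*√5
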